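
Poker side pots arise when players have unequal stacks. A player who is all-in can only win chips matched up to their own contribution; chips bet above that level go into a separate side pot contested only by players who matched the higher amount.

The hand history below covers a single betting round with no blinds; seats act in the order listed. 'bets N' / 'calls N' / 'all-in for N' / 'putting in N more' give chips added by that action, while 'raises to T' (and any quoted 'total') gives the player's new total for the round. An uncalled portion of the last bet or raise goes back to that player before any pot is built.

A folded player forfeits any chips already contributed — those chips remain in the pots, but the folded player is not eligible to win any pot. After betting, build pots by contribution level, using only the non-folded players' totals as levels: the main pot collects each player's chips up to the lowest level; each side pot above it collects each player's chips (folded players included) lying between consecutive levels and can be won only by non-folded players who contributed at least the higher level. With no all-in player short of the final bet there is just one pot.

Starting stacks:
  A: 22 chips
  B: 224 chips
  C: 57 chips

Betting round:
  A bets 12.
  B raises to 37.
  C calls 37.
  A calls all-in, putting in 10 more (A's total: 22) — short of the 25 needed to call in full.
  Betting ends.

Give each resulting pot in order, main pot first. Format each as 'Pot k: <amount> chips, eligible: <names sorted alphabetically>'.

Contributions: A=22, B=37, C=37
Pot levels (distinct totals of non-folded players): 22, 37
Layer 1-22: 22 each from A, B, C = 22*3 = 66 chips; eligible A, B, C
Layer 23-37: 15 each from B, C = 15*2 = 30 chips; eligible B, C

Pot 1: 66 chips, eligible: A, B, C
Pot 2: 30 chips, eligible: B, C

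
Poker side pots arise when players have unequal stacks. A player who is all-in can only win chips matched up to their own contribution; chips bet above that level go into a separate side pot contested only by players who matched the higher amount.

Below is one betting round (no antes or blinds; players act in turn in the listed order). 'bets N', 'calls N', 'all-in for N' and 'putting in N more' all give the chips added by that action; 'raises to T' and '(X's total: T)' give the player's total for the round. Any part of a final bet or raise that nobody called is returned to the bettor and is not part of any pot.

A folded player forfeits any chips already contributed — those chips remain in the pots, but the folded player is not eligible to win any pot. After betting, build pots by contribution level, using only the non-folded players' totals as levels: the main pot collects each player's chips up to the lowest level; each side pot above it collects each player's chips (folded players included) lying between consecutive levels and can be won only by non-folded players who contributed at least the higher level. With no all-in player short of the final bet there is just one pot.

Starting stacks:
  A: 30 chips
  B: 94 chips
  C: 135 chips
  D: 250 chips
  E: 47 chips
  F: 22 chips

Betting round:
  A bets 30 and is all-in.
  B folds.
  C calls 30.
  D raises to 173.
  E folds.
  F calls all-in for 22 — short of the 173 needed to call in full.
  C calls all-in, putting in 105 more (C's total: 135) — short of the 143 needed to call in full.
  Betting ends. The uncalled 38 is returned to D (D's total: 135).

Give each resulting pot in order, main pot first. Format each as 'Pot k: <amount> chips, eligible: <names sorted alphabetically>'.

Pot 1: 88 chips, eligible: A, C, D, F
Pot 2: 24 chips, eligible: A, C, D
Pot 3: 210 chips, eligible: C, D

Derivation:
Contributions (after 38 returned to D): A=30, C=135, D=135, F=22
Folded: B, E
Pot levels (distinct totals of non-folded players): 22, 30, 135
Layer 1-22: 22 each from A, C, D, F = 22*4 = 88 chips; eligible A, C, D, F
Layer 23-30: 8 each from A, C, D = 8*3 = 24 chips; eligible A, C, D
Layer 31-135: 105 each from C, D = 105*2 = 210 chips; eligible C, D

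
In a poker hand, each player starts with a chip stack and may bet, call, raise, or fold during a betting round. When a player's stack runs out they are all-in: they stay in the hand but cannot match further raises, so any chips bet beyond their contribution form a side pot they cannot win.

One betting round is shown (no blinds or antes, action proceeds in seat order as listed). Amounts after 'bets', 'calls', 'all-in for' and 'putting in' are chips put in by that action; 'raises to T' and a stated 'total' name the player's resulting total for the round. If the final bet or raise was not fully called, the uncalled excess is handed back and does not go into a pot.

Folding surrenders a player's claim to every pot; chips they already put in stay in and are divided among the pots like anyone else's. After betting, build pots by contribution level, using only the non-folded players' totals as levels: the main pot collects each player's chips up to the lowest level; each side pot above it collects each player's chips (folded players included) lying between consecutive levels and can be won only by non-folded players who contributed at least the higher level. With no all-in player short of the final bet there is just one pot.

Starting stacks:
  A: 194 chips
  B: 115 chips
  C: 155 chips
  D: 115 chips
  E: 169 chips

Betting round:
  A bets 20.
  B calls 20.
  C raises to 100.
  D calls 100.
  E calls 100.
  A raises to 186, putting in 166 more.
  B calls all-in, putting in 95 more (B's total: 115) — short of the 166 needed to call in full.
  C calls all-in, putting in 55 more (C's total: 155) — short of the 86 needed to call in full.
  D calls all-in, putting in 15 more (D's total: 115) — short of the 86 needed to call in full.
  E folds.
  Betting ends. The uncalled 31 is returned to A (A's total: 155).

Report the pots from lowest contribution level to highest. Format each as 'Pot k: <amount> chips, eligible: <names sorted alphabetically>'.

Contributions (after 31 returned to A): A=155, B=115, C=155, D=115, E=100
Folded: E
Pot levels (distinct totals of non-folded players): 115, 155
Layer 1-115: A 115 + B 115 + C 115 + D 115 + E 100 = 560 chips; eligible A, B, C, D
Layer 116-155: 40 each from A, C = 40*2 = 80 chips; eligible A, C

Pot 1: 560 chips, eligible: A, B, C, D
Pot 2: 80 chips, eligible: A, C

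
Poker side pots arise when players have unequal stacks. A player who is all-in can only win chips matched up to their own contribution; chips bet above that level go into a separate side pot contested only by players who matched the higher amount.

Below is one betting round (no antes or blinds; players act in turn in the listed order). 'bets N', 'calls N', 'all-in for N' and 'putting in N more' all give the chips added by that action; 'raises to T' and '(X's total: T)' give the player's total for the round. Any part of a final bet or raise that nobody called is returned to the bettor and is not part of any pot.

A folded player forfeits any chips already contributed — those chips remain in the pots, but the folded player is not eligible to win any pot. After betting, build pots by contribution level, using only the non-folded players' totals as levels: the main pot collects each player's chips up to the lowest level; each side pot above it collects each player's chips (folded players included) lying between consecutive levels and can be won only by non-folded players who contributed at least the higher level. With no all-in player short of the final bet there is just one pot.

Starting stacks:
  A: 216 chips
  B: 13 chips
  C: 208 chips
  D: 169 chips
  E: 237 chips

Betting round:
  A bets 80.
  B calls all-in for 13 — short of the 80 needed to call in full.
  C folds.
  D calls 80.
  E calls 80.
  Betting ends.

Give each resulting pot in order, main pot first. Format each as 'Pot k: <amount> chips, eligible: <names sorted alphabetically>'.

Contributions: A=80, B=13, D=80, E=80
Folded: C
Pot levels (distinct totals of non-folded players): 13, 80
Layer 1-13: 13 each from A, B, D, E = 13*4 = 52 chips; eligible A, B, D, E
Layer 14-80: 67 each from A, D, E = 67*3 = 201 chips; eligible A, D, E

Pot 1: 52 chips, eligible: A, B, D, E
Pot 2: 201 chips, eligible: A, D, E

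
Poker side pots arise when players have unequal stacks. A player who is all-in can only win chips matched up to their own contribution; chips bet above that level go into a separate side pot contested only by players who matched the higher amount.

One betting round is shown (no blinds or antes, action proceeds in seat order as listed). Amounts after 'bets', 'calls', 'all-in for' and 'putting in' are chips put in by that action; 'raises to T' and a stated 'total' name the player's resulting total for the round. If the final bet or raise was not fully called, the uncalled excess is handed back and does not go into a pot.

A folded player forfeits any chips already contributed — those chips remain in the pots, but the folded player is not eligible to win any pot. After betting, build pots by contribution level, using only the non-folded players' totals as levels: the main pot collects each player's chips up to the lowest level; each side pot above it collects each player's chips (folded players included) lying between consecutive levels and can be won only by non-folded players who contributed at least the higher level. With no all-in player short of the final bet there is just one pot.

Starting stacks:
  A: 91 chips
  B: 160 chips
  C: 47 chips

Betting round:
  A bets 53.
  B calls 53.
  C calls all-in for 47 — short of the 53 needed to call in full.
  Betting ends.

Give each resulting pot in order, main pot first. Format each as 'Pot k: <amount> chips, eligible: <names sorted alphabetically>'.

Contributions: A=53, B=53, C=47
Pot levels (distinct totals of non-folded players): 47, 53
Layer 1-47: 47 each from A, B, C = 47*3 = 141 chips; eligible A, B, C
Layer 48-53: 6 each from A, B = 6*2 = 12 chips; eligible A, B

Pot 1: 141 chips, eligible: A, B, C
Pot 2: 12 chips, eligible: A, B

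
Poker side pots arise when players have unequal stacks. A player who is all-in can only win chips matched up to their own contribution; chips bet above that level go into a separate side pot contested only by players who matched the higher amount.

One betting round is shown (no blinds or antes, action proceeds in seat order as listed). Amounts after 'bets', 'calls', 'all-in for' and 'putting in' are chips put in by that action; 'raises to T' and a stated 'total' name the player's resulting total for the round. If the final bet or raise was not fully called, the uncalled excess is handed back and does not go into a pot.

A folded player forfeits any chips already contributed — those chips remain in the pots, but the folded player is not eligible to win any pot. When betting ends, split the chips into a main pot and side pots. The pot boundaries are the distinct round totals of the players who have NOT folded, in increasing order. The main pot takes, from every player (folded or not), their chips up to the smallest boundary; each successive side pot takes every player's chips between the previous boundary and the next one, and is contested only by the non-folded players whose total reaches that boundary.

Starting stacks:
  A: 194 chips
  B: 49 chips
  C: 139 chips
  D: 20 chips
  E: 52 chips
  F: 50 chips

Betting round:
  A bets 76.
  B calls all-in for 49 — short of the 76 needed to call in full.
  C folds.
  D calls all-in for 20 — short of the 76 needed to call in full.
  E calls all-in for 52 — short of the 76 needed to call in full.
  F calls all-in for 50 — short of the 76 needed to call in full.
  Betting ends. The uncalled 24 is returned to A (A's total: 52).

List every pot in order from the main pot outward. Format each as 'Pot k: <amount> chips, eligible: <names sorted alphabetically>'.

Pot 1: 100 chips, eligible: A, B, D, E, F
Pot 2: 116 chips, eligible: A, B, E, F
Pot 3: 3 chips, eligible: A, E, F
Pot 4: 4 chips, eligible: A, E

Derivation:
Contributions (after 24 returned to A): A=52, B=49, D=20, E=52, F=50
Folded: C
Pot levels (distinct totals of non-folded players): 20, 49, 50, 52
Layer 1-20: 20 each from A, B, D, E, F = 20*5 = 100 chips; eligible A, B, D, E, F
Layer 21-49: 29 each from A, B, E, F = 29*4 = 116 chips; eligible A, B, E, F
Layer 50-50: 1 each from A, E, F = 1*3 = 3 chips; eligible A, E, F
Layer 51-52: 2 each from A, E = 2*2 = 4 chips; eligible A, E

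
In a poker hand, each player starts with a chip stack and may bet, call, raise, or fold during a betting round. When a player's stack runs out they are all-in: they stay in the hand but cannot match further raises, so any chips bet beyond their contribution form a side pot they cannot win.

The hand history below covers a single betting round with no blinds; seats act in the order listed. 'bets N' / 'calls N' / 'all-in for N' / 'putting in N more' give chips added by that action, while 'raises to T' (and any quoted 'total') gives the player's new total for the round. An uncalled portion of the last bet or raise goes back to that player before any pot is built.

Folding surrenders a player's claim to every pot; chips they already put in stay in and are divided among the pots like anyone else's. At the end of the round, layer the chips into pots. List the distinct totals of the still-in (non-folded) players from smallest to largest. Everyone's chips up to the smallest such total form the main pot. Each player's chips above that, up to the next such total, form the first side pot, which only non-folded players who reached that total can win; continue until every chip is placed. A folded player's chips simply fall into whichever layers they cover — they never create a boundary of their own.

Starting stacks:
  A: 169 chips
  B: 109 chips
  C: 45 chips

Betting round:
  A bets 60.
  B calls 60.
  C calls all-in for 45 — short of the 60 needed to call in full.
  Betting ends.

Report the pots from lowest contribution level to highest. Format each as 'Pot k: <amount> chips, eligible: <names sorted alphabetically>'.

Pot 1: 135 chips, eligible: A, B, C
Pot 2: 30 chips, eligible: A, B

Derivation:
Contributions: A=60, B=60, C=45
Pot levels (distinct totals of non-folded players): 45, 60
Layer 1-45: 45 each from A, B, C = 45*3 = 135 chips; eligible A, B, C
Layer 46-60: 15 each from A, B = 15*2 = 30 chips; eligible A, B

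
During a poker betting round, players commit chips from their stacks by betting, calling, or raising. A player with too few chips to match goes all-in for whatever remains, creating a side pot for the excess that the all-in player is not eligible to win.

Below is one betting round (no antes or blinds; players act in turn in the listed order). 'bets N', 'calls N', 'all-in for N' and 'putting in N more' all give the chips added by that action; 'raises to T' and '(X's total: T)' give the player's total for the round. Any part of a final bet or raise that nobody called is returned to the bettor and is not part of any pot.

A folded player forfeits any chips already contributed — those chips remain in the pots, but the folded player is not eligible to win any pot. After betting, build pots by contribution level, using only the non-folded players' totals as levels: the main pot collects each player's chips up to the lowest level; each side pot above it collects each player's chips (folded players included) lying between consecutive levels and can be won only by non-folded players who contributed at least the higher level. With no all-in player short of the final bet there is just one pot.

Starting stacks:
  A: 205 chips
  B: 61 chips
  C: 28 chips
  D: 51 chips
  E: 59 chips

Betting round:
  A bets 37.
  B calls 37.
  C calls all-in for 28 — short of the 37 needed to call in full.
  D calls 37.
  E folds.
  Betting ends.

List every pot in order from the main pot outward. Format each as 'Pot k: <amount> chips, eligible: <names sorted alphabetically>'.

Pot 1: 112 chips, eligible: A, B, C, D
Pot 2: 27 chips, eligible: A, B, D

Derivation:
Contributions: A=37, B=37, C=28, D=37
Folded: E
Pot levels (distinct totals of non-folded players): 28, 37
Layer 1-28: 28 each from A, B, C, D = 28*4 = 112 chips; eligible A, B, C, D
Layer 29-37: 9 each from A, B, D = 9*3 = 27 chips; eligible A, B, D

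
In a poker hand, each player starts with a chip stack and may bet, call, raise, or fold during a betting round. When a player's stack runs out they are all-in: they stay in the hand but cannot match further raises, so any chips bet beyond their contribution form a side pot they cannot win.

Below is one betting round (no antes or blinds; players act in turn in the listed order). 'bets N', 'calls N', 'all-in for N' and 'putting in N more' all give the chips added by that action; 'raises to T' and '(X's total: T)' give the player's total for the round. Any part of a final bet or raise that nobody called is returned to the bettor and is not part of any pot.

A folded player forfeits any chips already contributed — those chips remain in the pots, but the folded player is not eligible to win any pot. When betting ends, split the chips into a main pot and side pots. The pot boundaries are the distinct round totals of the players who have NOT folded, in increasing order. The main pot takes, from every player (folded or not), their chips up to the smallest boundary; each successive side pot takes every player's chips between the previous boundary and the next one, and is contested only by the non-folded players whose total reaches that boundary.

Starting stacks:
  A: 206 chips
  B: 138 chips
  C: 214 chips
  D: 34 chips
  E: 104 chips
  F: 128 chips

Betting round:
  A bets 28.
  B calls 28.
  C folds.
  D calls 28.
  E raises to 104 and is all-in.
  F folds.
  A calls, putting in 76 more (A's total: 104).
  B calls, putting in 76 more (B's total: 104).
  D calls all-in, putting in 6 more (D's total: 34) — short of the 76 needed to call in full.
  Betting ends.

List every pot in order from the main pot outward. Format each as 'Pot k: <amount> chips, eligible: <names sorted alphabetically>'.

Contributions: A=104, B=104, D=34, E=104
Folded: C, F
Pot levels (distinct totals of non-folded players): 34, 104
Layer 1-34: 34 each from A, B, D, E = 34*4 = 136 chips; eligible A, B, D, E
Layer 35-104: 70 each from A, B, E = 70*3 = 210 chips; eligible A, B, E

Pot 1: 136 chips, eligible: A, B, D, E
Pot 2: 210 chips, eligible: A, B, E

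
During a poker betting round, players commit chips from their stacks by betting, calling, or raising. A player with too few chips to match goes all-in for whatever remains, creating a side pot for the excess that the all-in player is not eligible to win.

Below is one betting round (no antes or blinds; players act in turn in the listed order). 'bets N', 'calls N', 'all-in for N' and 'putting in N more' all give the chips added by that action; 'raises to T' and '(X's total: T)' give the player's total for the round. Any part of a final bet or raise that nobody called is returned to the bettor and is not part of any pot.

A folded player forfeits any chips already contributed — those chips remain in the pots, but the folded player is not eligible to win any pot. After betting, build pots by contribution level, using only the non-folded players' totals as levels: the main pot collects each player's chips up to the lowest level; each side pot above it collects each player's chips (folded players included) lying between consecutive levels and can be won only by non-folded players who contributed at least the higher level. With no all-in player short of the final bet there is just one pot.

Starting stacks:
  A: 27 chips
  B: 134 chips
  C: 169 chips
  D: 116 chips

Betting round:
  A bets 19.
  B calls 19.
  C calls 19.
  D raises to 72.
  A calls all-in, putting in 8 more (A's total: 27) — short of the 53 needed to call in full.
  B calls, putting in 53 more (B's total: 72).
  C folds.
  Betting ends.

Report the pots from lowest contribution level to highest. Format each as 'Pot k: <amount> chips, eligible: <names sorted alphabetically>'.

Contributions: A=27, B=72, C=19, D=72
Folded: C
Pot levels (distinct totals of non-folded players): 27, 72
Layer 1-27: A 27 + B 27 + C 19 + D 27 = 100 chips; eligible A, B, D
Layer 28-72: 45 each from B, D = 45*2 = 90 chips; eligible B, D

Pot 1: 100 chips, eligible: A, B, D
Pot 2: 90 chips, eligible: B, D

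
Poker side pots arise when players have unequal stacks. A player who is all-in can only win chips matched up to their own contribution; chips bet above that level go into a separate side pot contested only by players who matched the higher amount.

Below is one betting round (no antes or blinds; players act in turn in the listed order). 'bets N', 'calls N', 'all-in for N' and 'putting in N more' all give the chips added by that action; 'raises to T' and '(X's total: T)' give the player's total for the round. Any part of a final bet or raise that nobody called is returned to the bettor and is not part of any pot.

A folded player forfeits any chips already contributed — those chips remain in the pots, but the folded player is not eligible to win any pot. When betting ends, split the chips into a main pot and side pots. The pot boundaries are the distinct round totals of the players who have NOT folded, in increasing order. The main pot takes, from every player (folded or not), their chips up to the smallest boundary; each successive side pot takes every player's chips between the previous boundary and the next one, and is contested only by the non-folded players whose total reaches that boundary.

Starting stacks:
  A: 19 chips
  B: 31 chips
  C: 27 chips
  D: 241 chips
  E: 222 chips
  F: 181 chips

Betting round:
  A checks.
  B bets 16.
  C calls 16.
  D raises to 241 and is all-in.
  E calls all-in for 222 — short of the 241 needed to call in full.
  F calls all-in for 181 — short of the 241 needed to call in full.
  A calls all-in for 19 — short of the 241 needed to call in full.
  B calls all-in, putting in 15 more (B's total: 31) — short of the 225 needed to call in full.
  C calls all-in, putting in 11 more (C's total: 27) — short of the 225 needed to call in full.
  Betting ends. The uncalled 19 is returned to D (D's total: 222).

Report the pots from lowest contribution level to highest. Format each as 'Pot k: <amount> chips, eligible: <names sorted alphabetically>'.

Pot 1: 114 chips, eligible: A, B, C, D, E, F
Pot 2: 40 chips, eligible: B, C, D, E, F
Pot 3: 16 chips, eligible: B, D, E, F
Pot 4: 450 chips, eligible: D, E, F
Pot 5: 82 chips, eligible: D, E

Derivation:
Contributions (after 19 returned to D): A=19, B=31, C=27, D=222, E=222, F=181
Pot levels (distinct totals of non-folded players): 19, 27, 31, 181, 222
Layer 1-19: 19 each from A, B, C, D, E, F = 19*6 = 114 chips; eligible A, B, C, D, E, F
Layer 20-27: 8 each from B, C, D, E, F = 8*5 = 40 chips; eligible B, C, D, E, F
Layer 28-31: 4 each from B, D, E, F = 4*4 = 16 chips; eligible B, D, E, F
Layer 32-181: 150 each from D, E, F = 150*3 = 450 chips; eligible D, E, F
Layer 182-222: 41 each from D, E = 41*2 = 82 chips; eligible D, E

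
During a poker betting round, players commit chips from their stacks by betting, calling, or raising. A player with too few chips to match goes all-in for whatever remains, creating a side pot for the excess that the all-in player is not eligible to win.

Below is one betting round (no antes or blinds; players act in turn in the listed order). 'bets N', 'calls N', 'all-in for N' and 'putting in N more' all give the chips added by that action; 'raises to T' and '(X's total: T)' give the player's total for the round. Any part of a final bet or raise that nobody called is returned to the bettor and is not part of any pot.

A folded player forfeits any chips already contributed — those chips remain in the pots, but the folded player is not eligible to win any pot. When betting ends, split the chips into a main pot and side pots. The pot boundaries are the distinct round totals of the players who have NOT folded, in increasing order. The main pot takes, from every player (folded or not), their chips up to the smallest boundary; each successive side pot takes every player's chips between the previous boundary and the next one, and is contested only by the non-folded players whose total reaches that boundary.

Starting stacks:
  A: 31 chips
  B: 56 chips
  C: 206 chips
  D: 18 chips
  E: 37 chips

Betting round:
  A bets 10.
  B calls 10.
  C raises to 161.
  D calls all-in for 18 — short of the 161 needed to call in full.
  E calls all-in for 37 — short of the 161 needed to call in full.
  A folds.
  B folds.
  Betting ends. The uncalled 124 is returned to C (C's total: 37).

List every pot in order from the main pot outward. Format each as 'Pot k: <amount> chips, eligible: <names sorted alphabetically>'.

Pot 1: 74 chips, eligible: C, D, E
Pot 2: 38 chips, eligible: C, E

Derivation:
Contributions (after 124 returned to C): A=10, B=10, C=37, D=18, E=37
Folded: A, B
Pot levels (distinct totals of non-folded players): 18, 37
Layer 1-18: A 10 + B 10 + C 18 + D 18 + E 18 = 74 chips; eligible C, D, E
Layer 19-37: 19 each from C, E = 19*2 = 38 chips; eligible C, E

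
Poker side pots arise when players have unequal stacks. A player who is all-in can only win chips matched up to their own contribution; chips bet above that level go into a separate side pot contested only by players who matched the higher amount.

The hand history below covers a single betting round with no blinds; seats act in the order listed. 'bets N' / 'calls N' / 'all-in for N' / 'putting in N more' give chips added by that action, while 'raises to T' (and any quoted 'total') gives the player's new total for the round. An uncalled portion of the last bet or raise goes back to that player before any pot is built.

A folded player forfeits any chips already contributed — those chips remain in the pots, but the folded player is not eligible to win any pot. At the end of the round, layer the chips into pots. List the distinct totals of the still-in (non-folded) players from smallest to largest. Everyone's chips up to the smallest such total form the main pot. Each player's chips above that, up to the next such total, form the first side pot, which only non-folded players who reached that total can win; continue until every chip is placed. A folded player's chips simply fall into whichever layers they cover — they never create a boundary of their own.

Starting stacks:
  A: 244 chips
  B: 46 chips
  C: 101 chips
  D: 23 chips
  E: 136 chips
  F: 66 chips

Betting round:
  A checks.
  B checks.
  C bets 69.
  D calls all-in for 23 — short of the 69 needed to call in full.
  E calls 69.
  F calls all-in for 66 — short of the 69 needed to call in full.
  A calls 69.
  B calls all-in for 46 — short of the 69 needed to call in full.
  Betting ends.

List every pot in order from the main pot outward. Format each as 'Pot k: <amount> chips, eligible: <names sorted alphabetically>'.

Contributions: A=69, B=46, C=69, D=23, E=69, F=66
Pot levels (distinct totals of non-folded players): 23, 46, 66, 69
Layer 1-23: 23 each from A, B, C, D, E, F = 23*6 = 138 chips; eligible A, B, C, D, E, F
Layer 24-46: 23 each from A, B, C, E, F = 23*5 = 115 chips; eligible A, B, C, E, F
Layer 47-66: 20 each from A, C, E, F = 20*4 = 80 chips; eligible A, C, E, F
Layer 67-69: 3 each from A, C, E = 3*3 = 9 chips; eligible A, C, E

Pot 1: 138 chips, eligible: A, B, C, D, E, F
Pot 2: 115 chips, eligible: A, B, C, E, F
Pot 3: 80 chips, eligible: A, C, E, F
Pot 4: 9 chips, eligible: A, C, E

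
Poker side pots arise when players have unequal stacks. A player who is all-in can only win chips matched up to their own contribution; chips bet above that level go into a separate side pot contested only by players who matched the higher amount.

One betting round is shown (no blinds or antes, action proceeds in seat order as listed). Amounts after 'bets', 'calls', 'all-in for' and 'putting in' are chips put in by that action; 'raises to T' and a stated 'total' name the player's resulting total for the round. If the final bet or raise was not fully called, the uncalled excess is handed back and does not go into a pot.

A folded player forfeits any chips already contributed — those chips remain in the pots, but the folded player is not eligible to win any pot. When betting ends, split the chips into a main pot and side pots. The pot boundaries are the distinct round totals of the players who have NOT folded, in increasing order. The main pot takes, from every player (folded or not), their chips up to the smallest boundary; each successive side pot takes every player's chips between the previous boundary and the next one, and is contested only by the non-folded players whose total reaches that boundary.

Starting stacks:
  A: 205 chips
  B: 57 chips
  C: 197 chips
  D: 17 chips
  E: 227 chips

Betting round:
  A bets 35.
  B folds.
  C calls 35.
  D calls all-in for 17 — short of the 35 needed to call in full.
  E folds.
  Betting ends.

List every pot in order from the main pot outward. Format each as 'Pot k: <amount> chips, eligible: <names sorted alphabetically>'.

Pot 1: 51 chips, eligible: A, C, D
Pot 2: 36 chips, eligible: A, C

Derivation:
Contributions: A=35, C=35, D=17
Folded: B, E
Pot levels (distinct totals of non-folded players): 17, 35
Layer 1-17: 17 each from A, C, D = 17*3 = 51 chips; eligible A, C, D
Layer 18-35: 18 each from A, C = 18*2 = 36 chips; eligible A, C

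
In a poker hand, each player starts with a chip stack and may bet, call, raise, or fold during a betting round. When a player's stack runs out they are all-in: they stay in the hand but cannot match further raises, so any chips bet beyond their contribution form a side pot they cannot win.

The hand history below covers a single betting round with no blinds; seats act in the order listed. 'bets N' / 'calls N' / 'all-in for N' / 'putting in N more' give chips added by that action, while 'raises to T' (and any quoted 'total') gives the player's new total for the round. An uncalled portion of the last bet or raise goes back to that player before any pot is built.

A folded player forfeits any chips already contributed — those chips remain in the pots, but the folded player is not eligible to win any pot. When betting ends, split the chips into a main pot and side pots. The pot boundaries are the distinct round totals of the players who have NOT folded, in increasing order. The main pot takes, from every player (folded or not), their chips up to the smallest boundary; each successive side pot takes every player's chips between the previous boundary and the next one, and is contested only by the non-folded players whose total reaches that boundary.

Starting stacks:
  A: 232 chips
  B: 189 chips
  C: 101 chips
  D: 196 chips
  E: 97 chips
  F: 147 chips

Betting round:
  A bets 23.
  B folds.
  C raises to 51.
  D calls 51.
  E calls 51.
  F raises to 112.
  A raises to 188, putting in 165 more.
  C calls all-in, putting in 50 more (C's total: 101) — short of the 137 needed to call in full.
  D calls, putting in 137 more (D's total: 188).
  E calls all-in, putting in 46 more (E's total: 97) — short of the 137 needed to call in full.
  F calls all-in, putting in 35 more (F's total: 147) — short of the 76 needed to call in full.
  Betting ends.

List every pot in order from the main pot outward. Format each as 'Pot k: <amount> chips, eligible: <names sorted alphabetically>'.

Contributions: A=188, C=101, D=188, E=97, F=147
Folded: B
Pot levels (distinct totals of non-folded players): 97, 101, 147, 188
Layer 1-97: 97 each from A, C, D, E, F = 97*5 = 485 chips; eligible A, C, D, E, F
Layer 98-101: 4 each from A, C, D, F = 4*4 = 16 chips; eligible A, C, D, F
Layer 102-147: 46 each from A, D, F = 46*3 = 138 chips; eligible A, D, F
Layer 148-188: 41 each from A, D = 41*2 = 82 chips; eligible A, D

Pot 1: 485 chips, eligible: A, C, D, E, F
Pot 2: 16 chips, eligible: A, C, D, F
Pot 3: 138 chips, eligible: A, D, F
Pot 4: 82 chips, eligible: A, D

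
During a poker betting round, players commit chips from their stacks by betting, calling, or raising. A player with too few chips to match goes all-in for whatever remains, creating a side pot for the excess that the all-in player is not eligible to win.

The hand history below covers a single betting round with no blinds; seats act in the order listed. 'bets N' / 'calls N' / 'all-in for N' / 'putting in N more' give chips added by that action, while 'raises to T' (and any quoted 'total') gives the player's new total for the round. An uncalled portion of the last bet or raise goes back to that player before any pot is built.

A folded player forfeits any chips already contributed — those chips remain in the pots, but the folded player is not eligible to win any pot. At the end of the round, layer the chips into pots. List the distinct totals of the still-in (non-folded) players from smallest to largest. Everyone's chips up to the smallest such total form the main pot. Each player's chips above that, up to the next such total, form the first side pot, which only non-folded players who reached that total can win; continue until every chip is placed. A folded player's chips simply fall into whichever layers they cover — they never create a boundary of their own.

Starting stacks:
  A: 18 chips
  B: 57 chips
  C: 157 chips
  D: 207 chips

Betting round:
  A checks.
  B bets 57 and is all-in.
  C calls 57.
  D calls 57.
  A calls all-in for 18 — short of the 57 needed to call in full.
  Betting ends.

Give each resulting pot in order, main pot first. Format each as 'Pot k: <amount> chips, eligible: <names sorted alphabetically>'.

Pot 1: 72 chips, eligible: A, B, C, D
Pot 2: 117 chips, eligible: B, C, D

Derivation:
Contributions: A=18, B=57, C=57, D=57
Pot levels (distinct totals of non-folded players): 18, 57
Layer 1-18: 18 each from A, B, C, D = 18*4 = 72 chips; eligible A, B, C, D
Layer 19-57: 39 each from B, C, D = 39*3 = 117 chips; eligible B, C, D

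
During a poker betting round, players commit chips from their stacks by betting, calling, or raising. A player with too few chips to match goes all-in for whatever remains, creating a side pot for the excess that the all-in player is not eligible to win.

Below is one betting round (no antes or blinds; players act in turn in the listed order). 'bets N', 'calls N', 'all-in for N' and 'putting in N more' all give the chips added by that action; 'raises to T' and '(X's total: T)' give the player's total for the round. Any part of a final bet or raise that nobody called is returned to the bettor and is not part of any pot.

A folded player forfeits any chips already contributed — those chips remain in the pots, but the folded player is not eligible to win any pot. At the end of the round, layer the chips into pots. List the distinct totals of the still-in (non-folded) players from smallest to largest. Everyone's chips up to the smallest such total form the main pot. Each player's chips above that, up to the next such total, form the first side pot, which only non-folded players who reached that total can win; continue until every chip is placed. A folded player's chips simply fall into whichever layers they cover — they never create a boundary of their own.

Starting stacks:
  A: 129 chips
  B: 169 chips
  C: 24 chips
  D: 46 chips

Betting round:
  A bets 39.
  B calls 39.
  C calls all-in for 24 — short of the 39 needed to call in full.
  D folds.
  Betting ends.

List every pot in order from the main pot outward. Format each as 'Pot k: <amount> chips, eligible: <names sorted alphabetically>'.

Pot 1: 72 chips, eligible: A, B, C
Pot 2: 30 chips, eligible: A, B

Derivation:
Contributions: A=39, B=39, C=24
Folded: D
Pot levels (distinct totals of non-folded players): 24, 39
Layer 1-24: 24 each from A, B, C = 24*3 = 72 chips; eligible A, B, C
Layer 25-39: 15 each from A, B = 15*2 = 30 chips; eligible A, B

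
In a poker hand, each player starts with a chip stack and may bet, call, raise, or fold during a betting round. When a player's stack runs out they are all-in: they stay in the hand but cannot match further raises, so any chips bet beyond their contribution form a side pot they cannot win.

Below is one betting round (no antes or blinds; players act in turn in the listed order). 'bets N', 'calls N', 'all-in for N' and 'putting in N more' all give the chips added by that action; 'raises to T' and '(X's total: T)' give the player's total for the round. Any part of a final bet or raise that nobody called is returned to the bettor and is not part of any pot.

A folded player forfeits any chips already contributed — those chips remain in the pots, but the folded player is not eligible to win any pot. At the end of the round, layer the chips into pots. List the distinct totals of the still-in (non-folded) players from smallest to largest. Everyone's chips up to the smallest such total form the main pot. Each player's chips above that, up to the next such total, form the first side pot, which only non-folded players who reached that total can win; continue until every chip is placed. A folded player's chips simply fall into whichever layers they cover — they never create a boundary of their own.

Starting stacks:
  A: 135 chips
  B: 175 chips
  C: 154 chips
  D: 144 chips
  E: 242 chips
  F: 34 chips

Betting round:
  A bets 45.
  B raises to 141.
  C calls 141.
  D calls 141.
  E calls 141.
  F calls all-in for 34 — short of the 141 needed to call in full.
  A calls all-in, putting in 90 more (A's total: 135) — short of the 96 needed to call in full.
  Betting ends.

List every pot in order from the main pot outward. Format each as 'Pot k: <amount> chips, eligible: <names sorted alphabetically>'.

Contributions: A=135, B=141, C=141, D=141, E=141, F=34
Pot levels (distinct totals of non-folded players): 34, 135, 141
Layer 1-34: 34 each from A, B, C, D, E, F = 34*6 = 204 chips; eligible A, B, C, D, E, F
Layer 35-135: 101 each from A, B, C, D, E = 101*5 = 505 chips; eligible A, B, C, D, E
Layer 136-141: 6 each from B, C, D, E = 6*4 = 24 chips; eligible B, C, D, E

Pot 1: 204 chips, eligible: A, B, C, D, E, F
Pot 2: 505 chips, eligible: A, B, C, D, E
Pot 3: 24 chips, eligible: B, C, D, E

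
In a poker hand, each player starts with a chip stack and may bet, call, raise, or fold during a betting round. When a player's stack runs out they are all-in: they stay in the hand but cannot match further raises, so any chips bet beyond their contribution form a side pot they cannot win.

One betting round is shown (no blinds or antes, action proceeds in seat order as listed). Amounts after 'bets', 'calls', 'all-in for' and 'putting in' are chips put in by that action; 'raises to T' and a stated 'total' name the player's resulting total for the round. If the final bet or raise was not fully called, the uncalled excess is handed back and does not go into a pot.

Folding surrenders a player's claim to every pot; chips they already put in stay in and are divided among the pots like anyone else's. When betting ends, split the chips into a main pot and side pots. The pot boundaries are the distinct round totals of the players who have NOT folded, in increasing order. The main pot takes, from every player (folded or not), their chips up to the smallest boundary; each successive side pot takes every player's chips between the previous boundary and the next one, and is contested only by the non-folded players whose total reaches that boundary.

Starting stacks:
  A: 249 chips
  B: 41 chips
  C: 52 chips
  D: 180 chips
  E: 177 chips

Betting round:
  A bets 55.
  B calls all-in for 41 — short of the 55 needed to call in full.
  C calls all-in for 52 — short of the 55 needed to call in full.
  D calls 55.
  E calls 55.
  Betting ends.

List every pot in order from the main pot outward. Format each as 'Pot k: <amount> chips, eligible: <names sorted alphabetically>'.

Contributions: A=55, B=41, C=52, D=55, E=55
Pot levels (distinct totals of non-folded players): 41, 52, 55
Layer 1-41: 41 each from A, B, C, D, E = 41*5 = 205 chips; eligible A, B, C, D, E
Layer 42-52: 11 each from A, C, D, E = 11*4 = 44 chips; eligible A, C, D, E
Layer 53-55: 3 each from A, D, E = 3*3 = 9 chips; eligible A, D, E

Pot 1: 205 chips, eligible: A, B, C, D, E
Pot 2: 44 chips, eligible: A, C, D, E
Pot 3: 9 chips, eligible: A, D, E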